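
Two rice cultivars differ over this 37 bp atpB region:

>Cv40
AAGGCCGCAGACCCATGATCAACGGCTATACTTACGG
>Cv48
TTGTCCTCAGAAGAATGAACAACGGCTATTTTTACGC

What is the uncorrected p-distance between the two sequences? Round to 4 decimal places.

Differing sites — 1:A/T; 2:A/T; 4:G/T; 7:G/T; 12:C/A; 13:C/G; 14:C/A; 19:T/A; 30:A/T; 31:C/T; 37:G/C.
There are 11 differences over 37 sites, so p = 11/37 = 0.2973.

0.2973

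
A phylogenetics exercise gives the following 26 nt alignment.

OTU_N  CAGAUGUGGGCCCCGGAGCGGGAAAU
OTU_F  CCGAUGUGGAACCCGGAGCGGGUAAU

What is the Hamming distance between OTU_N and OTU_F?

The sequences differ at positions 2 (A/C), 10 (G/A), 11 (C/A), 23 (A/U).
That gives 4 mismatches out of 26 aligned sites, so the Hamming distance is 4.

4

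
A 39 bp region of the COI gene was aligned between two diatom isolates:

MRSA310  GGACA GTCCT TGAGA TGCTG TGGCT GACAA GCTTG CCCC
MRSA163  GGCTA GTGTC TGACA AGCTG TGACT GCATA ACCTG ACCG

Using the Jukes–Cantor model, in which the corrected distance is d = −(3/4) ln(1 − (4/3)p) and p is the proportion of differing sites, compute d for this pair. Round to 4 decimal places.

0.5393

The sequences differ at positions 3 (A/C), 4 (C/T), 8 (C/G), 9 (C/T), 10 (T/C), 14 (G/C), 16 (T/A), 23 (G/A), 27 (A/C), 28 (C/A), 29 (A/T), 31 (G/A), 33 (T/C), 36 (C/A), 39 (C/G).
p = 15/39 = 0.384615.
d = −0.75 · ln(1 − (4/3)·0.384615) = −0.75 · ln(0.487180) = −0.75 · (-0.719122) = 0.5393.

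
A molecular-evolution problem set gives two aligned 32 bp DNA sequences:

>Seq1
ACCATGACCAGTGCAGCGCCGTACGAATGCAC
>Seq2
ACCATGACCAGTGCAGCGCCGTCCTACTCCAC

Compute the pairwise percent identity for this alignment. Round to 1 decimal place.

87.5%

The sequences differ at positions 23 (A/C), 25 (G/T), 27 (A/C), 29 (G/C).
28 of the 32 sites match, so the percent identity is 28/32 × 100 = 87.5%.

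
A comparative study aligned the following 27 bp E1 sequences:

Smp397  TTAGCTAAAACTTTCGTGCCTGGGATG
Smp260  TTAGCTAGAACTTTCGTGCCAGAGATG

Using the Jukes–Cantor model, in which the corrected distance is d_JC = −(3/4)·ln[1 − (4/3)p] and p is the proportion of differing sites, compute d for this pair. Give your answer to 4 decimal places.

0.1203

The sequences differ at positions 8 (A/G), 21 (T/A), 23 (G/A).
p = 3/27 = 0.111111.
d = −0.75 · ln(1 − (4/3)·0.111111) = −0.75 · ln(0.851852) = −0.75 · (-0.160342) = 0.1203.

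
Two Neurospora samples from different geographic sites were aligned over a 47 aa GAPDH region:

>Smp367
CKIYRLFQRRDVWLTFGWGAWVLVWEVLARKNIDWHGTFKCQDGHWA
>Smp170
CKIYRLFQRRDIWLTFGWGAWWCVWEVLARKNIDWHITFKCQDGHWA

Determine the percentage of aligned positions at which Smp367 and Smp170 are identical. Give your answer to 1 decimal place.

91.5%

Mismatches occur at site 12 (V↔I), site 22 (V↔W), site 23 (L↔C), site 37 (G↔I).
43 of the 47 sites match, so the percent identity is 43/47 × 100 = 91.5%.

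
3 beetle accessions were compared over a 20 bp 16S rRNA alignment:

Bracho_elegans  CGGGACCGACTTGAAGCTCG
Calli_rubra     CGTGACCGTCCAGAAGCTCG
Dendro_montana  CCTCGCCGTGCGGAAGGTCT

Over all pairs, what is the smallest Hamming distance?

Pairwise Hamming distances:
  Bracho_elegans vs Calli_rubra: 4
  Bracho_elegans vs Dendro_montana: 10
  Calli_rubra vs Dendro_montana: 7
The smallest is 4, between Bracho_elegans and Calli_rubra.

4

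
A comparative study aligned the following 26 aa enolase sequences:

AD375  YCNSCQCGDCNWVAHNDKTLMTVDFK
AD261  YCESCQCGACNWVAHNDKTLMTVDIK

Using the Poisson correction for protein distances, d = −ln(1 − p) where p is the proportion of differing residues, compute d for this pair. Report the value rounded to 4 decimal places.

0.1226

The sequences differ at positions 3 (N/E), 9 (D/A), 25 (F/I).
p = 3/26 = 0.115385.
d = −ln(1 − 0.115385) = −ln(0.884615) = 0.1226.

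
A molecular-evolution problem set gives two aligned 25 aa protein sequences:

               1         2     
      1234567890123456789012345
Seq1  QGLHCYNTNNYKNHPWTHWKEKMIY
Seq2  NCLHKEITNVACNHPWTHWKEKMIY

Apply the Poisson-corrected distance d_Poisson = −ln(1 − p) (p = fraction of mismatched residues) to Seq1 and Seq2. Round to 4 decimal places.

0.3857

Mismatches occur at site 1 (Q↔N), site 2 (G↔C), site 5 (C↔K), site 6 (Y↔E), site 7 (N↔I), site 10 (N↔V), site 11 (Y↔A), site 12 (K↔C).
p = 8/25 = 0.320000.
d = −ln(1 − 0.320000) = −ln(0.680000) = 0.3857.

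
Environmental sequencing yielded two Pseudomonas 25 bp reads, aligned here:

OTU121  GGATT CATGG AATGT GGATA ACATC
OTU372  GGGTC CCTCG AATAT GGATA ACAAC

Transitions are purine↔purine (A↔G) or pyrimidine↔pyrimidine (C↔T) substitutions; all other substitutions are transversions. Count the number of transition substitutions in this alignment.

3

The sequences differ at positions 3 (A/G, transition), 5 (T/C, transition), 7 (A/C, transversion), 9 (G/C, transversion), 14 (G/A, transition), 24 (T/A, transversion).
Of the 6 differences, 3 transitions and 3 transversions, so the answer is 3.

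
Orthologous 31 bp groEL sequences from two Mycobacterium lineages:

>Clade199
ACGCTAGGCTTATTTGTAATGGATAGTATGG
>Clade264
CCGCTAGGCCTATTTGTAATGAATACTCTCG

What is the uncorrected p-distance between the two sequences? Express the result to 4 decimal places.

0.1935

Differing sites — 1:A/C; 10:T/C; 22:G/A; 26:G/C; 28:A/C; 30:G/C.
There are 6 differences over 31 sites, so p = 6/31 = 0.1935.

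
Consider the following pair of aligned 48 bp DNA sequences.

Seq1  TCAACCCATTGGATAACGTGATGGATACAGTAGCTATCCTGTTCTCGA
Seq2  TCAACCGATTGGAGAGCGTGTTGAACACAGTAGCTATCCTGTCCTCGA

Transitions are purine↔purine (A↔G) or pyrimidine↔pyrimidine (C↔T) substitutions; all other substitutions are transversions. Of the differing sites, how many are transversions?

3

Differing sites — 7:C/G (Tv); 14:T/G (Tv); 16:A/G (Ti); 21:A/T (Tv); 24:G/A (Ti); 26:T/C (Ti); 43:T/C (Ti).
Of the 7 differences, 4 transitions and 3 transversions, so the answer is 3.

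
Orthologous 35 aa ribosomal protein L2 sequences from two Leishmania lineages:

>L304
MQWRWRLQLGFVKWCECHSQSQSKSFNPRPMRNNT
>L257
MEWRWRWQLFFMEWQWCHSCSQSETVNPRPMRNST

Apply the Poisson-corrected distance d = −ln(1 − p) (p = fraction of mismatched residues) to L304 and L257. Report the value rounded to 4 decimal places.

Differing sites — 2:Q/E; 7:L/W; 10:G/F; 12:V/M; 13:K/E; 15:C/Q; 16:E/W; 20:Q/C; 24:K/E; 25:S/T; 26:F/V; 34:N/S.
p = 12/35 = 0.342857.
d = −ln(1 − 0.342857) = −ln(0.657143) = 0.4199.

0.4199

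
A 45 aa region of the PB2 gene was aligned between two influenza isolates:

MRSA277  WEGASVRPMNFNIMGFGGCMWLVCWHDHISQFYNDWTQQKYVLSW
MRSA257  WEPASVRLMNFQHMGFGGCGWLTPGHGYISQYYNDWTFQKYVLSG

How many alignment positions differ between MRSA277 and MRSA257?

13

Differing sites — 3:G/P; 8:P/L; 12:N/Q; 13:I/H; 20:M/G; 23:V/T; 24:C/P; 25:W/G; 27:D/G; 28:H/Y; 32:F/Y; 38:Q/F; 45:W/G.
That gives 13 mismatches out of 45 aligned sites, so the Hamming distance is 13.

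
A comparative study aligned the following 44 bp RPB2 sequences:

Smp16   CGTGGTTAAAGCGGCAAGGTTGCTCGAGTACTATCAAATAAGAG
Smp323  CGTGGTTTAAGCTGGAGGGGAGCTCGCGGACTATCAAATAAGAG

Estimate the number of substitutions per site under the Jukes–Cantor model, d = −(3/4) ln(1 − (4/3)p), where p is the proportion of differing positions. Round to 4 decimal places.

0.2082

Mismatches occur at site 8 (A↔T), site 13 (G↔T), site 15 (C↔G), site 17 (A↔G), site 20 (T↔G), site 21 (T↔A), site 27 (A↔C), site 29 (T↔G).
p = 8/44 = 0.181818.
d = −0.75 · ln(1 − (4/3)·0.181818) = −0.75 · ln(0.757576) = −0.75 · (-0.277631) = 0.2082.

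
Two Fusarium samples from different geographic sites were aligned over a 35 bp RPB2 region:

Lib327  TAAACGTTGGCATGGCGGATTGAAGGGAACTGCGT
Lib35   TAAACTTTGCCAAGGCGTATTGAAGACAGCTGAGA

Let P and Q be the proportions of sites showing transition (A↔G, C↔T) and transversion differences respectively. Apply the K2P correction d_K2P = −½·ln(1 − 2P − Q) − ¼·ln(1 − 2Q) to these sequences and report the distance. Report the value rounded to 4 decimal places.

0.3164

Differing sites — 6:G/T (Tv); 10:G/C (Tv); 13:T/A (Tv); 18:G/T (Tv); 26:G/A (Ti); 27:G/C (Tv); 29:A/G (Ti); 33:C/A (Tv); 35:T/A (Tv).
Of the 9 differences, 2 transitions and 7 transversions over 35 sites: P = 2/35 = 0.057143, Q = 7/35 = 0.200000.
d = −0.5·ln(0.685714) − 0.25·ln(0.600000) = −0.5·(-0.377295) − 0.25·(-0.510826) = 0.3164.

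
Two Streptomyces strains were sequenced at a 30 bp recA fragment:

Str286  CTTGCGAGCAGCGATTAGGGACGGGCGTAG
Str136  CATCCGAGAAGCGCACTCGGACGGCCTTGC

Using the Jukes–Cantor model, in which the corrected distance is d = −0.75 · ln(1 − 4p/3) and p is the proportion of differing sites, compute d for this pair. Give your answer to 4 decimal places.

Differing sites — 2:T/A; 4:G/C; 9:C/A; 14:A/C; 15:T/A; 16:T/C; 17:A/T; 18:G/C; 25:G/C; 27:G/T; 29:A/G; 30:G/C.
p = 12/30 = 0.400000.
d = −0.75 · ln(1 − (4/3)·0.400000) = −0.75 · ln(0.466667) = −0.75 · (-0.762139) = 0.5716.

0.5716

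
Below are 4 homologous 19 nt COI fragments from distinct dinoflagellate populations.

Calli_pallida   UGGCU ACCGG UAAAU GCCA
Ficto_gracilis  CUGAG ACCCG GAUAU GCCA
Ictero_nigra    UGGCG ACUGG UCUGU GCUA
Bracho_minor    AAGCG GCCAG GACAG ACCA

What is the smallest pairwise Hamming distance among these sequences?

Pairwise Hamming distances:
  Calli_pallida vs Ficto_gracilis: 7
  Calli_pallida vs Ictero_nigra: 6
  Calli_pallida vs Bracho_minor: 9
  Ficto_gracilis vs Ictero_nigra: 9
  Ficto_gracilis vs Bracho_minor: 8
  Ictero_nigra vs Bracho_minor: 12
The smallest is 6, between Calli_pallida and Ictero_nigra.

6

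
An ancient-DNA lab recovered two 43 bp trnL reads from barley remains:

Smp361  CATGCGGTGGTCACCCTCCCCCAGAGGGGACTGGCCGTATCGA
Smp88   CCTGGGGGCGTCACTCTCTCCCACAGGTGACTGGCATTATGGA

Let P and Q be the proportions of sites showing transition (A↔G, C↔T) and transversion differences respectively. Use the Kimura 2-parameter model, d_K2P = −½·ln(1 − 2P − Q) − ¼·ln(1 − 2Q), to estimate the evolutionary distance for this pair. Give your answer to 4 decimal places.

0.3156

The sequences differ at positions 2 (A/C, transversion), 5 (C/G, transversion), 8 (T/G, transversion), 9 (G/C, transversion), 15 (C/T, transition), 19 (C/T, transition), 24 (G/C, transversion), 28 (G/T, transversion), 36 (C/A, transversion), 37 (G/T, transversion), 41 (C/G, transversion).
Of the 11 differences, 2 transitions and 9 transversions over 43 sites: P = 2/43 = 0.046512, Q = 9/43 = 0.209302.
d = −0.5·ln(0.697674) − 0.25·ln(0.581396) = −0.5·(-0.360003) − 0.25·(-0.542323) = 0.3156.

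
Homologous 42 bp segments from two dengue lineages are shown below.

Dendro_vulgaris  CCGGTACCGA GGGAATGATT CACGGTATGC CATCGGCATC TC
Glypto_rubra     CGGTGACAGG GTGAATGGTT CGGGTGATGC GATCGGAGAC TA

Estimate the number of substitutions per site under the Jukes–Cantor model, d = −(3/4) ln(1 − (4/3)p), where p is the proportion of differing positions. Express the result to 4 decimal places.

The sequences differ at positions 2 (C/G), 4 (G/T), 5 (T/G), 8 (C/A), 10 (A/G), 12 (G/T), 18 (A/G), 22 (A/G), 23 (C/G), 25 (G/T), 26 (T/G), 31 (C/G), 37 (C/A), 38 (A/G), 39 (T/A), 42 (C/A).
p = 16/42 = 0.380952.
d = −0.75 · ln(1 − (4/3)·0.380952) = −0.75 · ln(0.492064) = −0.75 · (-0.709146) = 0.5319.

0.5319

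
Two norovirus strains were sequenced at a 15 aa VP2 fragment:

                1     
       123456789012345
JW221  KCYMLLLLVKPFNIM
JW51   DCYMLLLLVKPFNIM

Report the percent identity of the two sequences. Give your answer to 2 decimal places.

93.33%

Differing sites — 1:K/D.
14 of the 15 sites match, so the percent identity is 14/15 × 100 = 93.33%.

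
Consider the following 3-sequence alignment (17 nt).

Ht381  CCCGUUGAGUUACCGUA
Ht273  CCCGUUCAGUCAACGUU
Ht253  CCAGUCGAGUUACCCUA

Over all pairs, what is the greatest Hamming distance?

7

Pairwise Hamming distances:
  Ht381 vs Ht273: 4
  Ht381 vs Ht253: 3
  Ht273 vs Ht253: 7
The largest is 7, between Ht273 and Ht253.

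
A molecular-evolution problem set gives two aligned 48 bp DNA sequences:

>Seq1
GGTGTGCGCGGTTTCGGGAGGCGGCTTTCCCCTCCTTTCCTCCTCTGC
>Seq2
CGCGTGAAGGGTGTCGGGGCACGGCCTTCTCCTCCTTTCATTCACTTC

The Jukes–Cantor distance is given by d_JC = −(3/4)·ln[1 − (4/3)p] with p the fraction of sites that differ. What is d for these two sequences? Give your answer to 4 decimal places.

Differing sites — 1:G/C; 3:T/C; 7:C/A; 8:G/A; 9:C/G; 13:T/G; 19:A/G; 20:G/C; 21:G/A; 26:T/C; 30:C/T; 40:C/A; 42:C/T; 44:T/A; 47:G/T.
p = 15/48 = 0.312500.
d = −0.75 · ln(1 − (4/3)·0.312500) = −0.75 · ln(0.583333) = −0.75 · (-0.538997) = 0.4042.

0.4042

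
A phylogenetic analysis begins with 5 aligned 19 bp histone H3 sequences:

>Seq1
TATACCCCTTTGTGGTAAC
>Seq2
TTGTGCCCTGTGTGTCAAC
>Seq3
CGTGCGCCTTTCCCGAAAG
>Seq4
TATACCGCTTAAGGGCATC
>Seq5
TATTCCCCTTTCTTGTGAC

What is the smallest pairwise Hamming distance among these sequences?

4

Pairwise Hamming distances:
  Seq1 vs Seq2: 7
  Seq1 vs Seq3: 9
  Seq1 vs Seq4: 6
  Seq1 vs Seq5: 4
  Seq2 vs Seq3: 13
  Seq2 vs Seq4: 11
  Seq2 vs Seq5: 9
  Seq3 vs Seq4: 12
  Seq3 vs Seq5: 9
  Seq4 vs Seq5: 9
The smallest is 4, between Seq1 and Seq5.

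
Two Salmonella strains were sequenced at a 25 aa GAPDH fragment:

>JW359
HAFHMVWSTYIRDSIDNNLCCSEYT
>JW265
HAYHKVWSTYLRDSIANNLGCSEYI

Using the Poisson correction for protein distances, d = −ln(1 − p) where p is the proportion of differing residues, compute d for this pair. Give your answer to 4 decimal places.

Differing sites — 3:F/Y; 5:M/K; 11:I/L; 16:D/A; 20:C/G; 25:T/I.
p = 6/25 = 0.240000.
d = −ln(1 − 0.240000) = −ln(0.760000) = 0.2744.

0.2744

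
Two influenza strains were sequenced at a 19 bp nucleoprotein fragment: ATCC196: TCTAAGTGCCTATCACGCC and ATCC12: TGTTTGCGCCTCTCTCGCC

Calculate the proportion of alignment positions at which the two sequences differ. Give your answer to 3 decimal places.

0.316

Differing sites — 2:C/G; 4:A/T; 5:A/T; 7:T/C; 12:A/C; 15:A/T.
There are 6 differences over 19 sites, so p = 6/19 = 0.316.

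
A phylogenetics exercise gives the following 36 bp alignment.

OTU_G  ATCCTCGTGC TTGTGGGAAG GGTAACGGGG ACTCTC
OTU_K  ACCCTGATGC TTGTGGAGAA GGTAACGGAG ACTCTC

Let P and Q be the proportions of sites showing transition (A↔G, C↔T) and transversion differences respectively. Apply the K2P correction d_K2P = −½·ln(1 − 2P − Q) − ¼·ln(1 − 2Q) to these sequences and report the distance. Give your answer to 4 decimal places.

Differing sites — 2:T/C (Ti); 6:C/G (Tv); 7:G/A (Ti); 17:G/A (Ti); 18:A/G (Ti); 20:G/A (Ti); 29:G/A (Ti).
Of the 7 differences, 6 transitions and 1 transversion over 36 sites: P = 6/36 = 0.166667, Q = 1/36 = 0.027778.
d = −0.5·ln(0.638888) − 0.25·ln(0.944444) = −0.5·(-0.448026) − 0.25·(-0.057159) = 0.2383.

0.2383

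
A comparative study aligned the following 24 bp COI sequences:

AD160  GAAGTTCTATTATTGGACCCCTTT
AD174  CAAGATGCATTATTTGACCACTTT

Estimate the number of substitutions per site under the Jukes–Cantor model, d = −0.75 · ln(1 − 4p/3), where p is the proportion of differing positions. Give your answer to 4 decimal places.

Mismatches occur at site 1 (G↔C), site 5 (T↔A), site 7 (C↔G), site 8 (T↔C), site 15 (G↔T), site 20 (C↔A).
p = 6/24 = 0.250000.
d = −0.75 · ln(1 − (4/3)·0.250000) = −0.75 · ln(0.666667) = −0.75 · (-0.405465) = 0.3041.

0.3041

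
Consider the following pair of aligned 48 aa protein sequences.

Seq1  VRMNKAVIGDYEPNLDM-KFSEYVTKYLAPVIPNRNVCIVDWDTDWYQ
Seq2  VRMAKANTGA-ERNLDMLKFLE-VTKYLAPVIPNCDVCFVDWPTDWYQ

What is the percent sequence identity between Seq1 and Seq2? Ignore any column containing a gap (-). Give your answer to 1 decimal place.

77.8%

Excluding the 3 gap columns leaves 45 comparable sites.
The sequences differ at positions 4 (N/A), 7 (V/N), 8 (I/T), 10 (D/A), 13 (P/R), 21 (S/L), 35 (R/C), 36 (N/D), 39 (I/F), 43 (D/P).
35 of the 45 comparable sites match, so the percent identity is 35/45 × 100 = 77.8%.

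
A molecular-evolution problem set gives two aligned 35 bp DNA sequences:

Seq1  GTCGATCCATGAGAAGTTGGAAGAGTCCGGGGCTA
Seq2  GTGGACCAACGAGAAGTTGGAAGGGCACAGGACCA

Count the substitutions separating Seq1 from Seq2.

10

The sequences differ at positions 3 (C/G), 6 (T/C), 8 (C/A), 10 (T/C), 24 (A/G), 26 (T/C), 27 (C/A), 29 (G/A), 32 (G/A), 34 (T/C).
That gives 10 mismatches out of 35 aligned sites, so the Hamming distance is 10.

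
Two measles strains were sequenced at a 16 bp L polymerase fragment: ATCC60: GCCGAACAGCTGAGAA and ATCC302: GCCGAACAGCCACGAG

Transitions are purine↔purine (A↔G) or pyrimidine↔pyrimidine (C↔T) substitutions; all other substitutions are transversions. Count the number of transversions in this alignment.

The sequences differ at positions 11 (T/C, transition), 12 (G/A, transition), 13 (A/C, transversion), 16 (A/G, transition).
Of the 4 differences, 3 transitions and 1 transversion, so the answer is 1.

1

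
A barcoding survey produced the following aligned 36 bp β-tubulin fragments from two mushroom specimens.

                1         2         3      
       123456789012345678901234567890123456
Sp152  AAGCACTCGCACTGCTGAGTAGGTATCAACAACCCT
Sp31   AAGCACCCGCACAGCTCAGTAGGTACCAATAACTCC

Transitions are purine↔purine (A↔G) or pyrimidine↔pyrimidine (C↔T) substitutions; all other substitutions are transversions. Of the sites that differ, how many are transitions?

5

The sequences differ at positions 7 (T/C, transition), 13 (T/A, transversion), 17 (G/C, transversion), 26 (T/C, transition), 30 (C/T, transition), 34 (C/T, transition), 36 (T/C, transition).
Of the 7 differences, 5 transitions and 2 transversions, so the answer is 5.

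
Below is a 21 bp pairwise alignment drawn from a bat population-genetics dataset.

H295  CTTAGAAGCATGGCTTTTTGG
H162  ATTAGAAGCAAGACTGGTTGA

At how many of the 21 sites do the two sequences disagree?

6

The sequences differ at positions 1 (C/A), 11 (T/A), 13 (G/A), 16 (T/G), 17 (T/G), 21 (G/A).
That gives 6 mismatches out of 21 aligned sites, so the Hamming distance is 6.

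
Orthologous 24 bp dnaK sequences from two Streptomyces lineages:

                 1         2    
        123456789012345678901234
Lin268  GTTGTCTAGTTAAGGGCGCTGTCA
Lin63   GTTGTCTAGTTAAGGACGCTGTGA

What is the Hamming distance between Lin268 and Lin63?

2

Differing sites — 16:G/A; 23:C/G.
That gives 2 mismatches out of 24 aligned sites, so the Hamming distance is 2.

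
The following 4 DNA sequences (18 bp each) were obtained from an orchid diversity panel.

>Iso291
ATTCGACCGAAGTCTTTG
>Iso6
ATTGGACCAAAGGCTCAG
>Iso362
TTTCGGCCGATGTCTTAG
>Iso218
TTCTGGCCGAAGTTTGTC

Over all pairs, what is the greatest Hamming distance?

10

Pairwise Hamming distances:
  Iso291 vs Iso6: 5
  Iso291 vs Iso362: 4
  Iso291 vs Iso218: 7
  Iso6 vs Iso362: 7
  Iso6 vs Iso218: 10
  Iso362 vs Iso218: 7
The largest is 10, between Iso6 and Iso218.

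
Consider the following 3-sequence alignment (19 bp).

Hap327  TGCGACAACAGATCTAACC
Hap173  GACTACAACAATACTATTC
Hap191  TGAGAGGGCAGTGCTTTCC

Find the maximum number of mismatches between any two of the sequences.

Pairwise Hamming distances:
  Hap327 vs Hap173: 8
  Hap327 vs Hap191: 8
  Hap173 vs Hap191: 11
The largest is 11, between Hap173 and Hap191.

11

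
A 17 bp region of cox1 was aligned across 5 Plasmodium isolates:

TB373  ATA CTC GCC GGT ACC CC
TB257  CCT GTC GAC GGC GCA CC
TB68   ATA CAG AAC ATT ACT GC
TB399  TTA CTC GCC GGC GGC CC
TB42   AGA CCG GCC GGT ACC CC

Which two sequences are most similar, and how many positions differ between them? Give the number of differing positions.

Pairwise Hamming distances:
  TB373 vs TB257: 8
  TB373 vs TB68: 8
  TB373 vs TB399: 4
  TB373 vs TB42: 3
  TB257 vs TB68: 13
  TB257 vs TB399: 7
  TB257 vs TB42: 10
  TB68 vs TB399: 12
  TB68 vs TB42: 8
  TB399 vs TB42: 7
The smallest is 3, between TB373 and TB42.

3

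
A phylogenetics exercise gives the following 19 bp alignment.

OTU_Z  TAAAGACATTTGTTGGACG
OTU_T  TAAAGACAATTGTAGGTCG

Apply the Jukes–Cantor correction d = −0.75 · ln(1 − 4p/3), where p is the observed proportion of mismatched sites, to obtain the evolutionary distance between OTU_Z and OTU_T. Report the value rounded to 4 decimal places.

0.1773

The sequences differ at positions 9 (T/A), 14 (T/A), 17 (A/T).
p = 3/19 = 0.157895.
d = −0.75 · ln(1 − (4/3)·0.157895) = −0.75 · ln(0.789473) = −0.75 · (-0.236390) = 0.1773.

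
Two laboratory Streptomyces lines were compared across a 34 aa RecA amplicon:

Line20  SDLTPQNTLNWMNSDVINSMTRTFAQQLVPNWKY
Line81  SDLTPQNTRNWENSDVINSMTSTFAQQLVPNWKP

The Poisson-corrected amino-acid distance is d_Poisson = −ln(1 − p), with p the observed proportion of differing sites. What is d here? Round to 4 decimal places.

Differing sites — 9:L/R; 12:M/E; 22:R/S; 34:Y/P.
p = 4/34 = 0.117647.
d = −ln(1 − 0.117647) = −ln(0.882353) = 0.1252.

0.1252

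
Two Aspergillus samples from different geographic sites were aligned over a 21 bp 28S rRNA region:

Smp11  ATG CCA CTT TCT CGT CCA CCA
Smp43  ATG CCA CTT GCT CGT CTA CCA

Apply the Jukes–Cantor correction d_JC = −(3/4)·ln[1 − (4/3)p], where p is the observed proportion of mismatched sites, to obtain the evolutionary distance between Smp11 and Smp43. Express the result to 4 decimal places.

0.1019

Mismatches occur at site 10 (T↔G), site 17 (C↔T).
p = 2/21 = 0.095238.
d = −0.75 · ln(1 − (4/3)·0.095238) = −0.75 · ln(0.873016) = −0.75 · (-0.135801) = 0.1019.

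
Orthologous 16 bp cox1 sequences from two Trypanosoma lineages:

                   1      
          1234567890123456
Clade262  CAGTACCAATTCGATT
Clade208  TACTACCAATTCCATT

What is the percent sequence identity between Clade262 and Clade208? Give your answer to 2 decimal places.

81.25%

Mismatches occur at site 1 (C↔T), site 3 (G↔C), site 13 (G↔C).
13 of the 16 sites match, so the percent identity is 13/16 × 100 = 81.25%.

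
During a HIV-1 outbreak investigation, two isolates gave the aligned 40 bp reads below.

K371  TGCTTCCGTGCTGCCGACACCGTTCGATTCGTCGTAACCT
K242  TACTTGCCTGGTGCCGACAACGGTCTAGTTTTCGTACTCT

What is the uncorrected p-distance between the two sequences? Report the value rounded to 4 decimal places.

0.3000

The sequences differ at positions 2 (G/A), 6 (C/G), 8 (G/C), 11 (C/G), 20 (C/A), 23 (T/G), 26 (G/T), 28 (T/G), 30 (C/T), 31 (G/T), 37 (A/C), 38 (C/T).
There are 12 differences over 40 sites, so p = 12/40 = 0.3000.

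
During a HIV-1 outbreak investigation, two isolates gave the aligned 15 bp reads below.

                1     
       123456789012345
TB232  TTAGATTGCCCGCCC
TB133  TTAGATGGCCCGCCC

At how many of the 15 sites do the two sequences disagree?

The sequences differ at position 7 (T/G).
That gives 1 mismatch out of 15 aligned sites, so the Hamming distance is 1.

1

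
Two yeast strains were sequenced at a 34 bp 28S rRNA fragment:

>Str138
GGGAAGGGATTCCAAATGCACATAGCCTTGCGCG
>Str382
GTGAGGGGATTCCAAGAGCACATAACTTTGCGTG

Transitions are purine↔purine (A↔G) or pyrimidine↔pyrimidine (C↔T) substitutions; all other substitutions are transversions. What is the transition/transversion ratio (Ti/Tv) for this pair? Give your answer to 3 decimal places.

Mismatches occur at site 2 (G↔T, transversion), site 5 (A↔G, transition), site 16 (A↔G, transition), site 17 (T↔A, transversion), site 25 (G↔A, transition), site 27 (C↔T, transition), site 33 (C↔T, transition).
Of the 7 differences, 5 transitions and 2 transversions, so Ti/Tv = 5/2 = 2.500.

2.500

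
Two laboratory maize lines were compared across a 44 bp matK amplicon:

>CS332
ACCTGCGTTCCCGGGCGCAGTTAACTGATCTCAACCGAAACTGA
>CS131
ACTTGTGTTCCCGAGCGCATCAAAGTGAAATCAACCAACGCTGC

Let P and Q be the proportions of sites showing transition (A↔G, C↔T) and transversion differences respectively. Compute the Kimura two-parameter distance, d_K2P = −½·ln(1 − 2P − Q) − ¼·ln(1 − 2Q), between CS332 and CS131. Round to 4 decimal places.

0.3784

The sequences differ at positions 3 (C/T, transition), 6 (C/T, transition), 14 (G/A, transition), 20 (G/T, transversion), 21 (T/C, transition), 22 (T/A, transversion), 25 (C/G, transversion), 29 (T/A, transversion), 30 (C/A, transversion), 37 (G/A, transition), 39 (A/C, transversion), 40 (A/G, transition), 44 (A/C, transversion).
Of the 13 differences, 6 transitions and 7 transversions over 44 sites: P = 6/44 = 0.136364, Q = 7/44 = 0.159091.
d = −0.5·ln(0.568181) − 0.25·ln(0.681818) = −0.5·(-0.565315) − 0.25·(-0.382993) = 0.3784.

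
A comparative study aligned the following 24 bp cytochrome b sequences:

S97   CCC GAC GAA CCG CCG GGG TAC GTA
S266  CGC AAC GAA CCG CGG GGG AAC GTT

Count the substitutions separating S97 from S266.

5

Differing sites — 2:C/G; 4:G/A; 14:C/G; 19:T/A; 24:A/T.
That gives 5 mismatches out of 24 aligned sites, so the Hamming distance is 5.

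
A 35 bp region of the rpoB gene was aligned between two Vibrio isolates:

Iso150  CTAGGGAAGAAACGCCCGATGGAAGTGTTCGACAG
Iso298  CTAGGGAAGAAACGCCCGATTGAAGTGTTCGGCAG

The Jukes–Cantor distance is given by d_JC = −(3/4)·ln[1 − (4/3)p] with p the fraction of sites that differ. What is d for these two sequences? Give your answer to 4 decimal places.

Differing sites — 21:G/T; 32:A/G.
p = 2/35 = 0.057143.
d = −0.75 · ln(1 − (4/3)·0.057143) = −0.75 · ln(0.923809) = −0.75 · (-0.079250) = 0.0594.

0.0594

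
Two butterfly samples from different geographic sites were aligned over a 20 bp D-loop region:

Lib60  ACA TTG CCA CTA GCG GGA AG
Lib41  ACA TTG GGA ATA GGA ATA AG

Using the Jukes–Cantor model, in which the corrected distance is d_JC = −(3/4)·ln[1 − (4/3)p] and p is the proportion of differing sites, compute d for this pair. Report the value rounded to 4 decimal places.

0.4715

Mismatches occur at site 7 (C/G), site 8 (C/G), site 10 (C/A), site 14 (C/G), site 15 (G/A), site 16 (G/A), site 17 (G/T).
p = 7/20 = 0.350000.
d = −0.75 · ln(1 − (4/3)·0.350000) = −0.75 · ln(0.533333) = −0.75 · (-0.628609) = 0.4715.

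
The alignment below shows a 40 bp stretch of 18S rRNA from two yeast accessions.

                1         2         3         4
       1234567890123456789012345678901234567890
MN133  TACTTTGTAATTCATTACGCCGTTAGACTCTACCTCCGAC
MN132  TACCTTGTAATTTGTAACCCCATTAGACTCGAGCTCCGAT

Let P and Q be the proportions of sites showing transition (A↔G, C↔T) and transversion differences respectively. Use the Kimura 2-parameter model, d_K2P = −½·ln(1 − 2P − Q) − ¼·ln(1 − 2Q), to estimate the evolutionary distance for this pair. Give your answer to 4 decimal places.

0.2712

Mismatches occur at site 4 (T/C, transition), site 13 (C/T, transition), site 14 (A/G, transition), site 16 (T/A, transversion), site 19 (G/C, transversion), site 22 (G/A, transition), site 31 (T/G, transversion), site 33 (C/G, transversion), site 40 (C/T, transition).
Of the 9 differences, 5 transitions and 4 transversions over 40 sites: P = 5/40 = 0.125000, Q = 4/40 = 0.100000.
d = −0.5·ln(0.650000) − 0.25·ln(0.800000) = −0.5·(-0.430783) − 0.25·(-0.223144) = 0.2712.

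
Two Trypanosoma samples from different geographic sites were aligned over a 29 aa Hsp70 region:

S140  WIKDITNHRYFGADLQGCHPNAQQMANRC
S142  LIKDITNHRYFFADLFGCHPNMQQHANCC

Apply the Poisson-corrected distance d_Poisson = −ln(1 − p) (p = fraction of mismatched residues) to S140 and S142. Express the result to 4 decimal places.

Mismatches occur at site 1 (W↔L), site 12 (G↔F), site 16 (Q↔F), site 22 (A↔M), site 25 (M↔H), site 28 (R↔C).
p = 6/29 = 0.206897.
d = −ln(1 − 0.206897) = −ln(0.793103) = 0.2318.

0.2318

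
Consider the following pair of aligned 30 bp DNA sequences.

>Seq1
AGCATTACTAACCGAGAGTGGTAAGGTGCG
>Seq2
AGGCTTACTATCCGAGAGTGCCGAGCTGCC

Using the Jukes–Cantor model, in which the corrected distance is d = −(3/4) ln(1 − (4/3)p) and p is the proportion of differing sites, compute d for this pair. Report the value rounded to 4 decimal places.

Differing sites — 3:C/G; 4:A/C; 11:A/T; 21:G/C; 22:T/C; 23:A/G; 26:G/C; 30:G/C.
p = 8/30 = 0.266667.
d = −0.75 · ln(1 − (4/3)·0.266667) = −0.75 · ln(0.644444) = −0.75 · (-0.439367) = 0.3295.

0.3295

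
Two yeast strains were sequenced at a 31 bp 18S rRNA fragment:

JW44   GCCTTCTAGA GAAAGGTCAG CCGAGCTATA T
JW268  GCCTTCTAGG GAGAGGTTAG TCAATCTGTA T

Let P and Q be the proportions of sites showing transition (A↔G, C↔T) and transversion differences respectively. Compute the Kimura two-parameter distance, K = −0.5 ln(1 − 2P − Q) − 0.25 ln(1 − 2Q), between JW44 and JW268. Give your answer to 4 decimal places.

Differing sites — 10:A/G (Ti); 13:A/G (Ti); 18:C/T (Ti); 21:C/T (Ti); 23:G/A (Ti); 25:G/T (Tv); 28:A/G (Ti).
Of the 7 differences, 6 transitions and 1 transversion over 31 sites: P = 6/31 = 0.193548, Q = 1/31 = 0.032258.
d = −0.5·ln(0.580646) − 0.25·ln(0.935484) = −0.5·(-0.543614) − 0.25·(-0.066691) = 0.2885.

0.2885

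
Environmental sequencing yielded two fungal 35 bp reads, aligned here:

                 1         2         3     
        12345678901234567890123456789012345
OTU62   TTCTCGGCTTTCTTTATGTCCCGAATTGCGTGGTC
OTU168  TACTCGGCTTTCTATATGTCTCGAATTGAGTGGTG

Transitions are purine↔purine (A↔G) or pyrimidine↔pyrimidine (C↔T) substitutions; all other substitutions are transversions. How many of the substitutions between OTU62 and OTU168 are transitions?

Differing sites — 2:T/A (Tv); 14:T/A (Tv); 21:C/T (Ti); 29:C/A (Tv); 35:C/G (Tv).
Of the 5 differences, 1 transition and 4 transversions, so the answer is 1.

1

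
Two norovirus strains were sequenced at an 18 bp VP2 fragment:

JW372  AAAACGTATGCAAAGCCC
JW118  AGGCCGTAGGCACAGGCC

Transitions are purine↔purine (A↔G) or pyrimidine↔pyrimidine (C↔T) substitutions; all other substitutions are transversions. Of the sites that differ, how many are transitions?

Differing sites — 2:A/G (Ti); 3:A/G (Ti); 4:A/C (Tv); 9:T/G (Tv); 13:A/C (Tv); 16:C/G (Tv).
Of the 6 differences, 2 transitions and 4 transversions, so the answer is 2.

2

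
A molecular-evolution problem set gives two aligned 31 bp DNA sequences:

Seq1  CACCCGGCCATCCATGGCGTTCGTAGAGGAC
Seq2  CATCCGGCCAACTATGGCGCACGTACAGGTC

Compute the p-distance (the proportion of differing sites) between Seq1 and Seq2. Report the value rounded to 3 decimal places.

0.226

The sequences differ at positions 3 (C/T), 11 (T/A), 13 (C/T), 20 (T/C), 21 (T/A), 26 (G/C), 30 (A/T).
There are 7 differences over 31 sites, so p = 7/31 = 0.226.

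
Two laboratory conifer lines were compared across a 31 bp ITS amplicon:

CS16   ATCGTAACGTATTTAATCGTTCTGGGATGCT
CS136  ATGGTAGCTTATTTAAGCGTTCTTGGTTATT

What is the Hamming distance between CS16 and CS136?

Differing sites — 3:C/G; 7:A/G; 9:G/T; 17:T/G; 24:G/T; 27:A/T; 29:G/A; 30:C/T.
That gives 8 mismatches out of 31 aligned sites, so the Hamming distance is 8.

8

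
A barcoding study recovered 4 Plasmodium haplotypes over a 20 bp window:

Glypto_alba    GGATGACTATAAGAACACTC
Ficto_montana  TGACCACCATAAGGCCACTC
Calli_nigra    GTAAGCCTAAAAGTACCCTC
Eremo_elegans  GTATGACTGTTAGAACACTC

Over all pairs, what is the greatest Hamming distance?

Pairwise Hamming distances:
  Glypto_alba vs Ficto_montana: 6
  Glypto_alba vs Calli_nigra: 6
  Glypto_alba vs Eremo_elegans: 3
  Ficto_montana vs Calli_nigra: 10
  Ficto_montana vs Eremo_elegans: 9
  Calli_nigra vs Eremo_elegans: 7
The largest is 10, between Ficto_montana and Calli_nigra.

10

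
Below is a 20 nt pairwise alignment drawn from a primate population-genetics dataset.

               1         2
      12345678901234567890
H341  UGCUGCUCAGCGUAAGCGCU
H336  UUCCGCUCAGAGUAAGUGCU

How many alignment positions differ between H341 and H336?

4

Differing sites — 2:G/U; 4:U/C; 11:C/A; 17:C/U.
That gives 4 mismatches out of 20 aligned sites, so the Hamming distance is 4.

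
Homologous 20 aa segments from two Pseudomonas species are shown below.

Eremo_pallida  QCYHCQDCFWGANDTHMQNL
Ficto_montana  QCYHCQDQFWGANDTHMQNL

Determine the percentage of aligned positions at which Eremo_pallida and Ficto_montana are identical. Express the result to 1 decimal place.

The sequences differ at position 8 (C/Q).
19 of the 20 sites match, so the percent identity is 19/20 × 100 = 95.0%.

95.0%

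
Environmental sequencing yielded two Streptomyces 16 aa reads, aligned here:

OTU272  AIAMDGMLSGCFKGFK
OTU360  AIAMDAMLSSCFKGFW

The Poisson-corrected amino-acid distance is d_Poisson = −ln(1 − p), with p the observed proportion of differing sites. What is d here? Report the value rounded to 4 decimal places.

The sequences differ at positions 6 (G/A), 10 (G/S), 16 (K/W).
p = 3/16 = 0.187500.
d = −ln(1 − 0.187500) = −ln(0.812500) = 0.2076.

0.2076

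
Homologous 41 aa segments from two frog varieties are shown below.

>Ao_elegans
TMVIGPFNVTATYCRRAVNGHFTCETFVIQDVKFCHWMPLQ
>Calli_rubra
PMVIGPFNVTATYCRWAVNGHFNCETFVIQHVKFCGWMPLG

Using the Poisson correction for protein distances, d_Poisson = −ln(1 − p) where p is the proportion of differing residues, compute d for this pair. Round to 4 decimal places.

0.1582

The sequences differ at positions 1 (T/P), 16 (R/W), 23 (T/N), 31 (D/H), 36 (H/G), 41 (Q/G).
p = 6/41 = 0.146341.
d = −ln(1 − 0.146341) = −ln(0.853659) = 0.1582.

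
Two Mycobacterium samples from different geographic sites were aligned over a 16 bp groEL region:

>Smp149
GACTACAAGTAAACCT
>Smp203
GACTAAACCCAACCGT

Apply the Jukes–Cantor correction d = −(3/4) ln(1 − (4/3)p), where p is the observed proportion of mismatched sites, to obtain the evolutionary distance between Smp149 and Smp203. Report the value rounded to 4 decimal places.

0.5199

The sequences differ at positions 6 (C/A), 8 (A/C), 9 (G/C), 10 (T/C), 13 (A/C), 15 (C/G).
p = 6/16 = 0.375000.
d = −0.75 · ln(1 − (4/3)·0.375000) = −0.75 · ln(0.500000) = −0.75 · (-0.693147) = 0.5199.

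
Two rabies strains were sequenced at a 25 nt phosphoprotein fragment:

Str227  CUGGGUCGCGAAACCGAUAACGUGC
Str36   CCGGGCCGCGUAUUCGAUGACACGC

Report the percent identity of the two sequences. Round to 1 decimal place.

68.0%

The sequences differ at positions 2 (U/C), 6 (U/C), 11 (A/U), 13 (A/U), 14 (C/U), 19 (A/G), 22 (G/A), 23 (U/C).
17 of the 25 sites match, so the percent identity is 17/25 × 100 = 68.0%.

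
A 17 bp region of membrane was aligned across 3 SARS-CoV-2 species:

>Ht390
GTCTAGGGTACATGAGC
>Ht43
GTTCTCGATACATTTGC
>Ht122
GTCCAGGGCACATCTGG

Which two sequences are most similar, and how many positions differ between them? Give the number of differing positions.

5

Pairwise Hamming distances:
  Ht390 vs Ht43: 7
  Ht390 vs Ht122: 5
  Ht43 vs Ht122: 7
The smallest is 5, between Ht390 and Ht122.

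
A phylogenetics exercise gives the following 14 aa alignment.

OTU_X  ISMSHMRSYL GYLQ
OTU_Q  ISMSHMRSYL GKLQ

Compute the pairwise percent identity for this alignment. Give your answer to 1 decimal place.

Differing sites — 12:Y/K.
13 of the 14 sites match, so the percent identity is 13/14 × 100 = 92.9%.

92.9%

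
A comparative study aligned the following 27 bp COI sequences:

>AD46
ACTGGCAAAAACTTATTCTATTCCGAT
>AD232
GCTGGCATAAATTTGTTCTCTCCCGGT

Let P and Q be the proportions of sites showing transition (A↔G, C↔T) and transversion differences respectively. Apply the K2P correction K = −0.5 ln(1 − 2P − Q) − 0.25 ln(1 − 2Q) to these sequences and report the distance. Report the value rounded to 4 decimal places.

0.3340

Differing sites — 1:A/G (Ti); 8:A/T (Tv); 12:C/T (Ti); 15:A/G (Ti); 20:A/C (Tv); 22:T/C (Ti); 26:A/G (Ti).
Of the 7 differences, 5 transitions and 2 transversions over 27 sites: P = 5/27 = 0.185185, Q = 2/27 = 0.074074.
d = −0.5·ln(0.555556) − 0.25·ln(0.851852) = −0.5·(-0.587786) − 0.25·(-0.160342) = 0.3340.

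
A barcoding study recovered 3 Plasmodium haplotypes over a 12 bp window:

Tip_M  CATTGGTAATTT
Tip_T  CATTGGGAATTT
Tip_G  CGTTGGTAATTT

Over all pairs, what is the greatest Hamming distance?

Pairwise Hamming distances:
  Tip_M vs Tip_T: 1
  Tip_M vs Tip_G: 1
  Tip_T vs Tip_G: 2
The largest is 2, between Tip_T and Tip_G.

2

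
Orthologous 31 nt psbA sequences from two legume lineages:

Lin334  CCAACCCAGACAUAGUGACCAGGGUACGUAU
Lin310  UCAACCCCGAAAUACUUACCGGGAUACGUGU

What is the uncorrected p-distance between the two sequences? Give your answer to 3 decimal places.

Differing sites — 1:C/U; 8:A/C; 11:C/A; 15:G/C; 17:G/U; 21:A/G; 24:G/A; 30:A/G.
There are 8 differences over 31 sites, so p = 8/31 = 0.258.

0.258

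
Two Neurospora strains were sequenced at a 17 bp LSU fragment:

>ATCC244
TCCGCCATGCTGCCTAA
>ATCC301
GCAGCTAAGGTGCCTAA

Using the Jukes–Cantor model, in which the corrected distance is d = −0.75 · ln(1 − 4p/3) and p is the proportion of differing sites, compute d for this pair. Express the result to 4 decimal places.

The sequences differ at positions 1 (T/G), 3 (C/A), 6 (C/T), 8 (T/A), 10 (C/G).
p = 5/17 = 0.294118.
d = −0.75 · ln(1 − (4/3)·0.294118) = −0.75 · ln(0.607843) = −0.75 · (-0.497839) = 0.3734.

0.3734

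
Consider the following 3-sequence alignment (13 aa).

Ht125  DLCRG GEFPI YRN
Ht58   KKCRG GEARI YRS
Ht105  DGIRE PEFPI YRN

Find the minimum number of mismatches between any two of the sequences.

4

Pairwise Hamming distances:
  Ht125 vs Ht58: 5
  Ht125 vs Ht105: 4
  Ht58 vs Ht105: 8
The smallest is 4, between Ht125 and Ht105.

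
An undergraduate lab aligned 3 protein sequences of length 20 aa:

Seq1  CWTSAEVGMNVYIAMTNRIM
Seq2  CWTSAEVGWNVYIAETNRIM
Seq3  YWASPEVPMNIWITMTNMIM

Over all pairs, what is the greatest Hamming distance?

10

Pairwise Hamming distances:
  Seq1 vs Seq2: 2
  Seq1 vs Seq3: 8
  Seq2 vs Seq3: 10
The largest is 10, between Seq2 and Seq3.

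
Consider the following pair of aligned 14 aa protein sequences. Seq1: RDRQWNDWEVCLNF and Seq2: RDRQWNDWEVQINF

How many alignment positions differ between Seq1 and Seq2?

The sequences differ at positions 11 (C/Q), 12 (L/I).
That gives 2 mismatches out of 14 aligned sites, so the Hamming distance is 2.

2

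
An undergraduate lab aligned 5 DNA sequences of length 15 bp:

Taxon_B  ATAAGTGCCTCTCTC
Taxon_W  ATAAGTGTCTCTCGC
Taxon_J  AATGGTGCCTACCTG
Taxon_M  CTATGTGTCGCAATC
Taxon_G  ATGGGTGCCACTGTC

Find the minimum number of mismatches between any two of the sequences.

2

Pairwise Hamming distances:
  Taxon_B vs Taxon_W: 2
  Taxon_B vs Taxon_J: 6
  Taxon_B vs Taxon_M: 6
  Taxon_B vs Taxon_G: 4
  Taxon_W vs Taxon_J: 8
  Taxon_W vs Taxon_M: 6
  Taxon_W vs Taxon_G: 6
  Taxon_J vs Taxon_M: 10
  Taxon_J vs Taxon_G: 7
  Taxon_M vs Taxon_G: 7
The smallest is 2, between Taxon_B and Taxon_W.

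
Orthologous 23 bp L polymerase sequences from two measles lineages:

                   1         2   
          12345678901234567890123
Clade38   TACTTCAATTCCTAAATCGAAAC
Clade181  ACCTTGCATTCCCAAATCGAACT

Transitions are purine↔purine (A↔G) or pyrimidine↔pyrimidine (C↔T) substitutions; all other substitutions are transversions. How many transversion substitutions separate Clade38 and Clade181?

Mismatches occur at site 1 (T/A, transversion), site 2 (A/C, transversion), site 6 (C/G, transversion), site 7 (A/C, transversion), site 13 (T/C, transition), site 22 (A/C, transversion), site 23 (C/T, transition).
Of the 7 differences, 2 transitions and 5 transversions, so the answer is 5.

5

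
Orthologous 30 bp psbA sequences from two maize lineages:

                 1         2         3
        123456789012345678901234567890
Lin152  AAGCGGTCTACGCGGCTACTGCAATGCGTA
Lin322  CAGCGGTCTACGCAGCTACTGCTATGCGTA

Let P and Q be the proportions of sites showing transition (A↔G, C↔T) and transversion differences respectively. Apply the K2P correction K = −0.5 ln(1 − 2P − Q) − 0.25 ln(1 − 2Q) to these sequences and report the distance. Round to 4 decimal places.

0.1073

The sequences differ at positions 1 (A/C, transversion), 14 (G/A, transition), 23 (A/T, transversion).
Of the 3 differences, 1 transition and 2 transversions over 30 sites: P = 1/30 = 0.033333, Q = 2/30 = 0.066667.
d = −0.5·ln(0.866667) − 0.25·ln(0.866666) = −0.5·(-0.143100) − 0.25·(-0.143102) = 0.1073.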